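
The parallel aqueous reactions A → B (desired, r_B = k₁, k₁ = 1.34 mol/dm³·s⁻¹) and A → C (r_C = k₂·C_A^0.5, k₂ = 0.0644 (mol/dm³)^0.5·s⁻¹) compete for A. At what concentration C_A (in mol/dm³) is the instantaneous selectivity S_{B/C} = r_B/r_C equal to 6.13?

S_{B/C} = (k₁/k₂)·C_A^-0.5 ⇒ C_A = (S·k₂/k₁)^(-2).
= (6.13×0.0644/1.34)^(-2) = (0.2946)^(-2) = 11.5 mol/dm³.

11.5 mol/dm³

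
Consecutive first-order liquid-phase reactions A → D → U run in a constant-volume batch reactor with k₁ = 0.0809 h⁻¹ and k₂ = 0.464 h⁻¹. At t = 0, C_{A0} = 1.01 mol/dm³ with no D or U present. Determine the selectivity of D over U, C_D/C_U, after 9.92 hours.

0.201

For first-order series with pure A initially, C_D(t) = k₁C_{A0}/(k₂−k₁)·(e^(−k₁t) − e^(−k₂t)).
e^(−k₁t) = e^(−0.0809×9.92) = e^(−0.8025) = 0.4482; e^(−k₂t) = e^(−4.603) = 0.01002.
C_D = 0.0809×1.01/(0.464−0.0809) × (0.4482−0.01002) = 0.2133×0.4382 = 0.09345 mol/dm³.
C_A = C_{A0}e^(−k₁t) = 0.4527 mol/dm³, so C_U = C_{A0}−C_A−C_D = 0.4639 mol/dm³; C_D/C_U = 0.201.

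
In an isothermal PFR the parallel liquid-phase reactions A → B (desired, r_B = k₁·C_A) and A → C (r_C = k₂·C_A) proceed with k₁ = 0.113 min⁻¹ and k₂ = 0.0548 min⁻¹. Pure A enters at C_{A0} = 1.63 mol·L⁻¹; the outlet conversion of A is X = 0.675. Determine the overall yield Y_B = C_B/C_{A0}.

0.455

C_A = C_{A0}(1−X) = 0.5297 mol·L⁻¹.
Both paths are first order in A, so the instantaneous fraction to B is constant: dC_B/d(−C_A) = k₁/(k₁+k₂) = 0.6734.
C_B = 0.6734·(C_{A0}−C_A) = 0.6734×1.100 = 0.741 mol·L⁻¹.
Y_B = C_B/C_{A0} = 0.7409/1.63 = 0.455.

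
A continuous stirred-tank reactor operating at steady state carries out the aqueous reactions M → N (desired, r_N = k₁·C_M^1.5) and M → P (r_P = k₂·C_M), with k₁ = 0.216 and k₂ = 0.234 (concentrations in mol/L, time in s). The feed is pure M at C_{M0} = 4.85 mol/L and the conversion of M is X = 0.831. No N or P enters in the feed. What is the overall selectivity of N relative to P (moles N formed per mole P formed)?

Exit C_M = C_{M0}(1−X) = 4.85×0.169 = 0.8197 mol/L.
A CSTR operates uniformly at the exit composition, giving r_N = 0.1603 and r_P = 0.1918 (each k·C_M^n at C_M = 0.8197).
Overall selectivity = C_N/C_P = r_Nτ/(r_Pτ) = r_N/r_P = 0.836.

0.836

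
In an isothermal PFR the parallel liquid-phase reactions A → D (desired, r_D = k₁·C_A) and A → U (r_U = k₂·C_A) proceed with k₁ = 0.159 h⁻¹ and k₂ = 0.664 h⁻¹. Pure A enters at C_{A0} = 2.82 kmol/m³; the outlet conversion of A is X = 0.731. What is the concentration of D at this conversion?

0.398 kmol/m³

C_A = C_{A0}(1−X) = 0.7586 kmol/m³.
Both paths are first order in A, so the instantaneous fraction to D is constant: dC_D/d(−C_A) = k₁/(k₁+k₂) = 0.1932.
C_D = 0.1932·(C_{A0}−C_A) = 0.1932×2.061 = 0.398 kmol/m³.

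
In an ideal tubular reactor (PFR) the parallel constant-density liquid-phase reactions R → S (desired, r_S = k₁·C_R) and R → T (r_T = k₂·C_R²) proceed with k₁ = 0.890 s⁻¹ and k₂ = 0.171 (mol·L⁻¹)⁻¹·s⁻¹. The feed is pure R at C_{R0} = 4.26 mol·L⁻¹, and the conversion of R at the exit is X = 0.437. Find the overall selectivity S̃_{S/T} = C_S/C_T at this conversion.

1.58

C_R = C_{R0}(1−X) = 2.398 mol·L⁻¹.
Along a PFR/batch, dC_S/dC_R = −r_S/(r_S+r_T) = −k₁/(k₁+k₂·C_R).
Integrating from C_{R0} to C_R: C_S = (0.890/0.171)·ln[(0.890+0.171·4.26)/(0.890+0.171·2.40)] = 5.205·ln(1.618/1.300) = 1.140 mol·L⁻¹.
C_T = (C_{R0}−C_R)−C_S = 0.7217 mol·L⁻¹; S̃_{S/T} = 1.140/0.7217 = 1.58.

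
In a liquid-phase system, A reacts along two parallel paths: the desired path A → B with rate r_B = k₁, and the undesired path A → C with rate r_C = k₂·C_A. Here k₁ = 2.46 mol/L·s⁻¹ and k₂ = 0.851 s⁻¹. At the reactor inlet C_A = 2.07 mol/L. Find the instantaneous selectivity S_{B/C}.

1.40

S_{B/C} = r_B/r_C = (k₁)/(k₂·C_A) = (k₁/k₂)·C_A⁻¹.
= (2.46) / (0.851×2.070) = 2.460/1.762 = 1.40.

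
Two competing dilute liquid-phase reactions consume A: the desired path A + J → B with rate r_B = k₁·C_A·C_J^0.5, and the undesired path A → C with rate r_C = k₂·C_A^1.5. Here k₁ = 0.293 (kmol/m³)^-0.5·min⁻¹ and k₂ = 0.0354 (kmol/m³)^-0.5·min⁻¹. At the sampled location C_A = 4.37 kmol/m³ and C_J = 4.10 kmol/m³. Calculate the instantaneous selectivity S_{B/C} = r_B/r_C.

S_{B/C} = r_B/r_C = (k₁·C_A·C_J^0.5)/(k₂·C_A^1.5) = (k₁/k₂)·C_A^-0.5·C_J^0.5.
= (0.293×4.370×4.100^0.5) / (0.0354×4.370^1.5) = 2.593/0.3234 = 8.02.
The undesired path is higher order in A, so low C_A (CSTR or dilute feed) favours B.

8.02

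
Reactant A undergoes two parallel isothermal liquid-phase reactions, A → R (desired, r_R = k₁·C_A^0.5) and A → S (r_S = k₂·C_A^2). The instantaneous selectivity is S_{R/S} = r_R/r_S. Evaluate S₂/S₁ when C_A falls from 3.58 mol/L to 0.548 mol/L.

16.7

S_{R/S} = (k₁/k₂)·C_A^-1.5, so S₂/S₁ = (C_{A,2}/C_{A,1})^-1.5.
= (0.548/3.58)^(-1.5) = (0.1531)^(-1.5) = 16.7.
Selectivity toward R rises as C_A falls — low-concentration operation is favoured.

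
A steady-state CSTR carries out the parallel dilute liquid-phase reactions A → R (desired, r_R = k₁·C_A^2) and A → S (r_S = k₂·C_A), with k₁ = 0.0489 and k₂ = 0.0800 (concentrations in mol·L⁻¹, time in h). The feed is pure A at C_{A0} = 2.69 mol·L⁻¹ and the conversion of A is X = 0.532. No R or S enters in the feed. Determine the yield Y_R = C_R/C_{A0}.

0.231

Exit C_A = C_{A0}(1−X) = 2.69×0.468 = 1.259 mol·L⁻¹.
A CSTR operates uniformly at the exit composition, giving r_R = 0.07750 and r_S = 0.1007 (each k·C_A^n at C_A = 1.259).
Fraction of consumed A going to R: r_R/(r_R+r_S) = 0.4349.
C_R = 0.4349·C_{A0}·X = 0.4349×2.69×0.532 = 0.622 mol·L⁻¹; Y_R = C_R/C_{A0} = 0.231.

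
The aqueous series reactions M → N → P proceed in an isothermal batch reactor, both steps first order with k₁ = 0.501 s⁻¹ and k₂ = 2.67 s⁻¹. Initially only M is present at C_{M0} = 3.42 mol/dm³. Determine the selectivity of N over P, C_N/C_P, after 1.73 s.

0.196

For first-order series with pure M initially, C_N(t) = k₁C_{M0}/(k₂−k₁)·(e^(−k₁t) − e^(−k₂t)).
e^(−k₁t) = e^(−0.501×1.73) = e^(−0.8667) = 0.4203; e^(−k₂t) = e^(−4.619) = 0.009862.
C_N = 0.501×3.42/(2.67−0.501) × (0.4203−0.009862) = 0.7900×0.4105 = 0.3242 mol/dm³.
C_M = C_{M0}e^(−k₁t) = 1.438 mol/dm³, so C_P = C_{M0}−C_M−C_N = 1.658 mol/dm³; C_N/C_P = 0.196.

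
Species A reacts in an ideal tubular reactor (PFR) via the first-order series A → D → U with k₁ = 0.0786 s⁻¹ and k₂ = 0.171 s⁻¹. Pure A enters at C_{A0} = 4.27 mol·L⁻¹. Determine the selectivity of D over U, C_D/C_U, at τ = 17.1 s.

For first-order series with pure A initially, C_D(τ) = k₁C_{A0}/(k₂−k₁)·(e^(−k₁τ) − e^(−k₂τ)).
e^(−k₁τ) = e^(−0.0786×17.1) = e^(−1.344) = 0.2608; e^(−k₂τ) = e^(−2.924) = 0.05371.
C_D = 0.0786×4.27/(0.171−0.0786) × (0.2608−0.05371) = 3.632×0.2071 = 0.7521 mol·L⁻¹.
C_A = C_{A0}e^(−k₁τ) = 1.114 mol·L⁻¹, so C_U = C_{A0}−C_A−C_D = 2.404 mol·L⁻¹; C_D/C_U = 0.313.

0.313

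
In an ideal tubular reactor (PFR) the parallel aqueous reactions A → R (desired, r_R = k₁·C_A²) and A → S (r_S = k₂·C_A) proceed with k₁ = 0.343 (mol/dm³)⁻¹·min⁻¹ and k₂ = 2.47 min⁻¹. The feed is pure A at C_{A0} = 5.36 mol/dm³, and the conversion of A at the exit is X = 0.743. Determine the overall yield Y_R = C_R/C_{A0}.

0.231

C_A = C_{A0}(1−X) = 1.378 mol/dm³.
Along a PFR/batch, dC_S/dC_A = −r_S/(r_R+r_S) = −k₂/(k₂+k₁·C_A).
Integrating from C_{A0} to C_A: C_S = (2.47/0.343)·ln[(2.47+0.343·5.36)/(2.47+0.343·1.38)] = 7.201·ln(4.308/2.942) = 2.746 mol/dm³.
Then C_R = (C_{A0}−C_A) − C_S = 3.982 − 2.746 = 1.236 mol/dm³.
Y_R = C_R/C_{A0} = 1.236/5.36 = 0.231.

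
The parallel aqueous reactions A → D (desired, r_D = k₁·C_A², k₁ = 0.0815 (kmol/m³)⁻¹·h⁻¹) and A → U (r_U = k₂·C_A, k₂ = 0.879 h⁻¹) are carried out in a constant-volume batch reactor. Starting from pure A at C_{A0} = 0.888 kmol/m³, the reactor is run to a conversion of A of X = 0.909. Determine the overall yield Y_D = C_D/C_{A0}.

0.0387

C_A = C_{A0}(1−X) = 0.08081 kmol/m³.
Along a PFR/batch, dC_U/dC_A = −r_U/(r_D+r_U) = −k₂/(k₂+k₁·C_A).
Integrating from C_{A0} to C_A: C_U = (0.879/0.0815)·ln[(0.879+0.0815·0.888)/(0.879+0.0815·0.0808)] = 10.79·ln(0.9514/0.8856) = 0.7728 kmol/m³.
Then C_D = (C_{A0}−C_A) − C_U = 0.8072 − 0.7728 = 0.03436 kmol/m³.
Y_D = C_D/C_{A0} = 0.03436/0.888 = 0.0387.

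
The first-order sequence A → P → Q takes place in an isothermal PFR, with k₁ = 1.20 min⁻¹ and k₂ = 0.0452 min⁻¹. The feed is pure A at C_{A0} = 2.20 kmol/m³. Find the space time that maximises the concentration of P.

2.84 min

Setting dC_P/dτ = 0 gives τ_opt = ln(k₂/k₁)/(k₂−k₁).
= ln(0.0452/1.20)/(0.0452−1.20) = ln(0.03767)/-1.155 = -3.279/-1.155 = 2.84 min.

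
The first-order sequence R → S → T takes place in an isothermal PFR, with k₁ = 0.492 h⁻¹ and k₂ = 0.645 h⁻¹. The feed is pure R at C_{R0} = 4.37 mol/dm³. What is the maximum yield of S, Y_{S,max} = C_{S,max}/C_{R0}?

For a first-order series the maximum intermediate yield is C_{S,max}/C_{R0} = (k₁/k₂)^[k₂/(k₂−k₁)].
= (0.492/0.645)^(0.645/(0.645−0.492)) = (0.7628)^(4.216) = 0.3193.

0.319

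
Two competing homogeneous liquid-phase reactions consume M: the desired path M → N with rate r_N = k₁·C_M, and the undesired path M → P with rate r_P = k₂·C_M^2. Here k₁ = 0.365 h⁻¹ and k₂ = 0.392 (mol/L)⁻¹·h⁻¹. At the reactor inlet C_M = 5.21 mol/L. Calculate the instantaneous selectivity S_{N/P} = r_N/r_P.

0.179

S_{N/P} = r_N/r_P = (k₁·C_M)/(k₂·C_M^2) = (k₁/k₂)·C_M⁻¹.
= (0.365×5.210) / (0.392×5.210^2) = 1.902/10.64 = 0.179.
The undesired path is higher order in M, so low C_M (CSTR or dilute feed) favours N.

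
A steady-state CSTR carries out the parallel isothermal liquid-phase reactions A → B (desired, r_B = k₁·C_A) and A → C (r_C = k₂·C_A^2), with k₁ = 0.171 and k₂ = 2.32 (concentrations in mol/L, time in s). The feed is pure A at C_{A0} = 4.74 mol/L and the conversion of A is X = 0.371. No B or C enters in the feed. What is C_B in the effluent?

0.0424 mol/L

Exit C_A = C_{A0}(1−X) = 4.74×0.629 = 2.981 mol/L.
A CSTR operates uniformly at the exit composition, giving r_B = 0.5098 and r_C = 20.62 (each k·C_A^n at C_A = 2.981).
Fraction of consumed A going to B: r_B/(r_B+r_C) = 0.02413.
C_B = 0.02413·C_{A0}·X = 0.02413×4.74×0.371 = 0.0424 mol/L.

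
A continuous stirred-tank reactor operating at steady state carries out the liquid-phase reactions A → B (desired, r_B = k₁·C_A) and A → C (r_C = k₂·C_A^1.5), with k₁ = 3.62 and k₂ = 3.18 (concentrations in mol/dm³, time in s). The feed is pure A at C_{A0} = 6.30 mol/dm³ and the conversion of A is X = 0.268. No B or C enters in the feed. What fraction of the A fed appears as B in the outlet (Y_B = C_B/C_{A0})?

Exit C_A = C_{A0}(1−X) = 6.30×0.732 = 4.612 mol/dm³.
A CSTR operates uniformly at the exit composition, giving r_B = 16.69 and r_C = 31.49 (each k·C_A^n at C_A = 4.612).
Fraction of consumed A going to B: r_B/(r_B+r_C) = 0.3464.
C_B = 0.3464·C_{A0}·X = 0.3464×6.30×0.268 = 0.585 mol/dm³; Y_B = C_B/C_{A0} = 0.0928.

0.0928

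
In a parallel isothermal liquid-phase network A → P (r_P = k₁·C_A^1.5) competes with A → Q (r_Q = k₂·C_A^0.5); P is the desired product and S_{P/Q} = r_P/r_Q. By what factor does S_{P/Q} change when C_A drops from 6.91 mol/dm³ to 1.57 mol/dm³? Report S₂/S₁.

0.227

S_{P/Q} = (k₁/k₂)·C_A, so S₂/S₁ = (C_{A,2}/C_{A,1}).
= 1.57/6.91 = 0.227.
Selectivity toward P falls as C_A falls — high-concentration operation is favoured.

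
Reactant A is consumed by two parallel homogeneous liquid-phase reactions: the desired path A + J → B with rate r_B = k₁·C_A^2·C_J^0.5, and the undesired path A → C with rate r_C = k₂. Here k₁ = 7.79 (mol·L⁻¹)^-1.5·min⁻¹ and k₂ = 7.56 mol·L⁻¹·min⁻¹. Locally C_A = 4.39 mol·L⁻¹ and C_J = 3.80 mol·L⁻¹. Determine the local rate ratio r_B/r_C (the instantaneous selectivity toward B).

38.7

S_{B/C} = r_B/r_C = (k₁·C_A^2·C_J^0.5)/(k₂) = (k₁/k₂)·C_A^2·C_J^0.5.
= (7.79×4.390^2×3.800^0.5) / (7.56) = 292.7/7.560 = 38.7.
Since the desired path is higher order in A, keeping C_A high (PFR or concentrated feed) favours B.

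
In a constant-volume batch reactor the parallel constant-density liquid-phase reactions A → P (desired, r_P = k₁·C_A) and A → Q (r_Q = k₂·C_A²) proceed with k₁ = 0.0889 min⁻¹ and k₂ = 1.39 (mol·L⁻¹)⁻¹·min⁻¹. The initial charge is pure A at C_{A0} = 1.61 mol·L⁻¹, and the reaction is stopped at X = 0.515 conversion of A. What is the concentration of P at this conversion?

0.0437 mol·L⁻¹

C_A = C_{A0}(1−X) = 0.7809 mol·L⁻¹.
Along a PFR/batch, dC_P/dC_A = −r_P/(r_P+r_Q) = −k₁/(k₁+k₂·C_A).
Integrating from C_{A0} to C_A: C_P = (0.0889/1.39)·ln[(0.0889+1.39·1.61)/(0.0889+1.39·0.781)] = 0.06396·ln(2.327/1.174) = 0.04374 mol·L⁻¹.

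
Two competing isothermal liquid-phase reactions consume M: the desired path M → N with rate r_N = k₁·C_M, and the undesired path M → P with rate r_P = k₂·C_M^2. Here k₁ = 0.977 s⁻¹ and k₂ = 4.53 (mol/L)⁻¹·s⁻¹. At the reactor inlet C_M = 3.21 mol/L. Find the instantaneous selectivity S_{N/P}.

0.0672

S_{N/P} = r_N/r_P = (k₁·C_M)/(k₂·C_M^2) = (k₁/k₂)·C_M⁻¹.
= (0.977×3.210) / (4.53×3.210^2) = 3.136/46.68 = 0.0672.
The undesired path is higher order in M, so low C_M (CSTR or dilute feed) favours N.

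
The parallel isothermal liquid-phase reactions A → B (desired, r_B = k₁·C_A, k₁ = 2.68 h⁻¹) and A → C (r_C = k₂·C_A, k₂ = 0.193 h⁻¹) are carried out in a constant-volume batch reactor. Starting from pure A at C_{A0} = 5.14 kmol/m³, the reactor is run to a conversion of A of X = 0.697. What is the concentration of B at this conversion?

C_A = C_{A0}(1−X) = 1.557 kmol/m³.
Both paths are first order in A, so the instantaneous fraction to B is constant: dC_B/d(−C_A) = k₁/(k₁+k₂) = 0.9328.
C_B = 0.9328·(C_{A0}−C_A) = 0.9328×3.583 = 3.34 kmol/m³.

3.34 kmol/m³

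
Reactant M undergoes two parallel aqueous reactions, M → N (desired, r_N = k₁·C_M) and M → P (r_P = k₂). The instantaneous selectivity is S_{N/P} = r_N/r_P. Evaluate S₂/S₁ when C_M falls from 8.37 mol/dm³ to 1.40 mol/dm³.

0.167

S_{N/P} = (k₁/k₂)·C_M, so S₂/S₁ = (C_{M,2}/C_{M,1}).
= 1.40/8.37 = 0.167.
Selectivity toward N falls as C_M falls — high-concentration operation is favoured.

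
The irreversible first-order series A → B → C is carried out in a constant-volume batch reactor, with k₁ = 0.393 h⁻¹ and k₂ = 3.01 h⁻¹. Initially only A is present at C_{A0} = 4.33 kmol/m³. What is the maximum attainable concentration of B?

0.416 kmol/m³

At the optimum, C_{B,max}/C_{A0} = (k₁/k₂)^[k₂/(k₂−k₁)].
= (0.393/3.01)^(3.01/(3.01−0.393)) = (0.1306)^(1.150) = 0.09617.
C_{B,max} = 0.09617×4.33 = 0.416 kmol/m³.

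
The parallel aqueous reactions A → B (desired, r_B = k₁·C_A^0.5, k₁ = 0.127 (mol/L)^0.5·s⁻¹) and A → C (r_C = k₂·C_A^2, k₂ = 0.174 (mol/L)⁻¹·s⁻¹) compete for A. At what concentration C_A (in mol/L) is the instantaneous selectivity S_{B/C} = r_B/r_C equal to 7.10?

0.219 mol/L

S_{B/C} = (k₁/k₂)·C_A^-1.5 ⇒ C_A = (S·k₂/k₁)^(1/(-1.5)).
= (7.10×0.174/0.127)^(-0.6667) = (9.728)^(-0.6667) = 0.219 mol/L.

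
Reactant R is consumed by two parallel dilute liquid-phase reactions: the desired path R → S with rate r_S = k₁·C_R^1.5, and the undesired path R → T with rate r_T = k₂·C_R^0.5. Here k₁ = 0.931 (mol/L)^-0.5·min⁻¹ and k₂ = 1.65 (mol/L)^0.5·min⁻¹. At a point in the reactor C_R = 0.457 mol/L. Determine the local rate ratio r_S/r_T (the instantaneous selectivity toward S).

0.258

S_{S/T} = r_S/r_T = (k₁·C_R^1.5)/(k₂·C_R^0.5) = (k₁/k₂)·C_R.
= (0.931×0.4570^1.5) / (1.65×0.4570^0.5) = 0.2876/1.115 = 0.258.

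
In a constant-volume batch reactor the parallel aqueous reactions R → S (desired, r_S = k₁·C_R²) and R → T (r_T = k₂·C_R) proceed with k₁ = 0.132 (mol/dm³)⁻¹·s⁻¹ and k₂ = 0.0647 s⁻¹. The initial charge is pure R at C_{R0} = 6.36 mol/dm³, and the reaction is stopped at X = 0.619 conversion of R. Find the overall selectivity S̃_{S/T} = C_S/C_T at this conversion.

8.39

C_R = C_{R0}(1−X) = 2.423 mol/dm³.
Along a PFR/batch, dC_T/dC_R = −r_T/(r_S+r_T) = −k₂/(k₂+k₁·C_R).
Integrating from C_{R0} to C_R: C_T = (0.0647/0.132)·ln[(0.0647+0.132·6.36)/(0.0647+0.132·2.42)] = 0.4902·ln(0.9042/0.3846) = 0.4191 mol/dm³.
Then C_S = (C_{R0}−C_R) − C_T = 3.937 − 0.4191 = 3.518 mol/dm³.
S̃_{S/T} = C_S/C_T = 3.518/0.4191 = 8.39.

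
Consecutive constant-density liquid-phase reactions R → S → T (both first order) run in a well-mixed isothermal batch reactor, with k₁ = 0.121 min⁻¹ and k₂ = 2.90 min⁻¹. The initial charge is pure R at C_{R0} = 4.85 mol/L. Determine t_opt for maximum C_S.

1.14 min

For first-order series the maximum of C_S occurs at t_opt = ln(k₂/k₁)/(k₂−k₁).
= ln(2.90/0.121)/(2.90−0.121) = ln(23.97)/2.779 = 3.177/2.779 = 1.14 min.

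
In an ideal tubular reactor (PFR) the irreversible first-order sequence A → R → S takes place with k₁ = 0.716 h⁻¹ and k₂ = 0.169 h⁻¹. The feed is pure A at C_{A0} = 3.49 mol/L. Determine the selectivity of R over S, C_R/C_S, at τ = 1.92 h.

For first-order series with pure A initially, C_R(τ) = k₁C_{A0}/(k₂−k₁)·(e^(−k₁τ) − e^(−k₂τ)).
e^(−k₁τ) = e^(−0.716×1.92) = e^(−1.375) = 0.2529; e^(−k₂τ) = e^(−0.3245) = 0.7229.
C_R = 0.716×3.49/(0.169−0.716) × (0.2529−0.7229) = (-4.568)×(-0.4700) = 2.147 mol/L.
C_A = C_{A0}e^(−k₁τ) = 0.8827 mol/L, so C_S = C_{A0}−C_A−C_R = 0.4603 mol/L; C_R/C_S = 4.66.

4.66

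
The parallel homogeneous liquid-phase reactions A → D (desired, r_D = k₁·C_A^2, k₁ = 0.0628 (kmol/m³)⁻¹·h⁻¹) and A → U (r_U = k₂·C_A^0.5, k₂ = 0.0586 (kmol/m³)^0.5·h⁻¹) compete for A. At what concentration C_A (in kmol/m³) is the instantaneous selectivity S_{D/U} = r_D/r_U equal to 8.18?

S_{D/U} = (k₁/k₂)·C_A^1.5 ⇒ C_A = (S·k₂/k₁)^(1/1.5).
= (8.18×0.0586/0.0628)^(0.6667) = (7.633)^(0.6667) = 3.88 kmol/m³.

3.88 kmol/m³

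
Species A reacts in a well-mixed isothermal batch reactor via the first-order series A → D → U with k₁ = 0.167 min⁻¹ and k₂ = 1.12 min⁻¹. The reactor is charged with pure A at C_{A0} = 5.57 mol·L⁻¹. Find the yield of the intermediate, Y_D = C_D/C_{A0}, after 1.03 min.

The intermediate concentration in a first-order A→B→C sequence is C_D = k₁C_{A0}(e^(−k₁t) − e^(−k₂t))/(k₂−k₁).
e^(−k₁t) = e^(−0.167×1.03) = e^(−0.1720) = 0.8420; e^(−k₂t) = e^(−1.154) = 0.3155.
C_D = 0.167×5.57/(1.12−0.167) × (0.8420−0.3155) = 0.9761×0.5265 = 0.5139 mol·L⁻¹.
Y_D = C_D/C_{A0} = 0.5139/5.57 = 0.0923.

0.0923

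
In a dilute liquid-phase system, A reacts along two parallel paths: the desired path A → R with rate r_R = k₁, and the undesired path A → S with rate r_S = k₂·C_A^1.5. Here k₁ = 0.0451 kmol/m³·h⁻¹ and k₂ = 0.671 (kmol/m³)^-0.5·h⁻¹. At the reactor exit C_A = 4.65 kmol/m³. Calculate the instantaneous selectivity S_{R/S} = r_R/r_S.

0.00670

S_{R/S} = r_R/r_S = (k₁)/(k₂·C_A^1.5) = (k₁/k₂)·C_A^-1.5.
= (0.0451) / (0.671×4.650^1.5) = 0.04510/6.728 = 0.00670.
The undesired path is higher order in A, so low C_A (CSTR or dilute feed) favours R.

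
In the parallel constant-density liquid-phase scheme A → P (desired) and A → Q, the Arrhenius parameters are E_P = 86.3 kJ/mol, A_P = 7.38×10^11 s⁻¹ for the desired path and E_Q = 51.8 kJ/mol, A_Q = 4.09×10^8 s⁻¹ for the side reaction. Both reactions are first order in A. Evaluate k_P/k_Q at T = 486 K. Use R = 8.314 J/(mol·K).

0.353

Since both paths have the same order in A, the concentration cancels and S_{P/Q} = k_P/k_Q = (A_P/A_Q)·exp[(E_Q−E_P)/(RT)].
(E_Q−E_P)/(RT) = (51.8−86.3)×10³/(8.314×486) = -34500/4041 = -8.538.
k_P/k_Q = (7.38×10^11/4.09×10^8)·exp(-8.538) = 1804 × 1.958×10^-4 = 0.353.
Since E_P > E_Q, raising the temperature improves selectivity toward P.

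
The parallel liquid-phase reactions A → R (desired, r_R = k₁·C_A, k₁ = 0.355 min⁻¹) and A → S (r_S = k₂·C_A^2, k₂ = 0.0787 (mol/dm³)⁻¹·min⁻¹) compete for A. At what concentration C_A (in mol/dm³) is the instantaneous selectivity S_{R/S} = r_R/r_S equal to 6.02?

0.749 mol/dm³

S_{R/S} = (k₁/k₂)·C_A⁻¹ ⇒ C_A = (S·k₂/k₁)^(-1).
= (6.02×0.0787/0.355)^(-1) = (1.335)^(-1) = 0.749 mol/dm³.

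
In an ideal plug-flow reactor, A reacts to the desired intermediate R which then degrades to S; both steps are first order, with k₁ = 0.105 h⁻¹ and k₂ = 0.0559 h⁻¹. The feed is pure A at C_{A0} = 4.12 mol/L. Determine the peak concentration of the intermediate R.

2.01 mol/L

For a first-order series the maximum intermediate yield is C_{R,max}/C_{A0} = (k₁/k₂)^[k₂/(k₂−k₁)].
= (0.105/0.0559)^(0.0559/(0.0559−0.105)) = (1.878)^(-1.138) = 0.4879.
C_{R,max} = 0.4879×4.12 = 2.01 mol/L.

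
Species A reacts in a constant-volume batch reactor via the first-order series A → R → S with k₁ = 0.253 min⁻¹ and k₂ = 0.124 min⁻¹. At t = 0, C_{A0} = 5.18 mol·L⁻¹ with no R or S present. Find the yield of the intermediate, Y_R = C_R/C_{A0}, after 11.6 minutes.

Solving the coupled first-order balances gives C_R(t) = [k₁/(k₂−k₁)]·C_{A0}·(e^(−k₁t) − e^(−k₂t)).
e^(−k₁t) = e^(−0.253×11.6) = e^(−2.935) = 0.05314; e^(−k₂t) = e^(−1.438) = 0.2373.
C_R = 0.253×5.18/(0.124−0.253) × (0.05314−0.2373) = (-10.16)×(-0.1842) = 1.871 mol·L⁻¹.
Y_R = C_R/C_{A0} = 1.871/5.18 = 0.361.

0.361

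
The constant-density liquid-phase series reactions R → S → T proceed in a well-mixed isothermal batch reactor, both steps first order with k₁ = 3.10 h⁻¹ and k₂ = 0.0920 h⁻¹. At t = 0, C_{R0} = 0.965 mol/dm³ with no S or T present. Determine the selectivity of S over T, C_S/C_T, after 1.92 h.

For first-order series with pure R initially, C_S(t) = k₁C_{R0}/(k₂−k₁)·(e^(−k₁t) − e^(−k₂t)).
e^(−k₁t) = e^(−3.10×1.92) = e^(−5.952) = 0.002601; e^(−k₂t) = e^(−0.1766) = 0.8381.
C_S = 3.10×0.965/(0.0920−3.10) × (0.002601−0.8381) = (-0.9945)×(-0.8355) = 0.8309 mol/dm³.
C_R = C_{R0}e^(−k₁t) = 0.002510 mol/dm³, so C_T = C_{R0}−C_R−C_S = 0.1316 mol/dm³; C_S/C_T = 6.31.

6.31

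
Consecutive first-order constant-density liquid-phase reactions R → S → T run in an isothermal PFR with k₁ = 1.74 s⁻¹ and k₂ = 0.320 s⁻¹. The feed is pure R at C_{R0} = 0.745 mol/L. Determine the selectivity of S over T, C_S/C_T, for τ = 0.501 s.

For first-order series with pure R initially, C_S(τ) = k₁C_{R0}/(k₂−k₁)·(e^(−k₁τ) − e^(−k₂τ)).
e^(−k₁τ) = e^(−1.74×0.501) = e^(−0.8717) = 0.4182; e^(−k₂τ) = e^(−0.1603) = 0.8519.
C_S = 1.74×0.745/(0.320−1.74) × (0.4182−0.8519) = (-0.9129)×(-0.4336) = 0.3959 mol/L.
C_R = C_{R0}e^(−k₁τ) = 0.3116 mol/L, so C_T = C_{R0}−C_R−C_S = 0.03755 mol/L; C_S/C_T = 10.5.

10.5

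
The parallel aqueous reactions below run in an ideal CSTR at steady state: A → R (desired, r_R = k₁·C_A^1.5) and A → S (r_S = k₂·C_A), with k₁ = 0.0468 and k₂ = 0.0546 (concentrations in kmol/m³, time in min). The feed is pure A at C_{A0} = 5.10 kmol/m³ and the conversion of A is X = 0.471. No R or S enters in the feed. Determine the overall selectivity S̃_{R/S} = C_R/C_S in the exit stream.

1.41

Exit C_A = C_{A0}(1−X) = 5.10×0.529 = 2.698 kmol/m³.
A CSTR operates uniformly at the exit composition, giving r_R = 0.2074 and r_S = 0.1473 (each k·C_A^n at C_A = 2.698).
Overall selectivity = C_R/C_S = r_Rτ/(r_Sτ) = r_R/r_S = 1.41.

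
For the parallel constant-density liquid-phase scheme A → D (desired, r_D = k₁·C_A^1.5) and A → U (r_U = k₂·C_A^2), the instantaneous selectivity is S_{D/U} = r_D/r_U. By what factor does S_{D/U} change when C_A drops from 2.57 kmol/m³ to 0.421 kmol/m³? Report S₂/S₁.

2.47

S_{D/U} = (k₁/k₂)·C_A^-0.5, so S₂/S₁ = (C_{A,2}/C_{A,1})^-0.5.
= (0.421/2.57)^(-0.5) = (0.1638)^(-0.5) = 2.47.
Selectivity toward D rises as C_A falls — low-concentration operation is favoured.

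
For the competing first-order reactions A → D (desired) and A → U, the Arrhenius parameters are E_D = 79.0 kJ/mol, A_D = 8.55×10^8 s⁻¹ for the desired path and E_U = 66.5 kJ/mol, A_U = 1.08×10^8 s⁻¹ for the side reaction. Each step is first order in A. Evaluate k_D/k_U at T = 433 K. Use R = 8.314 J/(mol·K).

0.246

Since both paths have the same order in A, the concentration cancels and S_{D/U} = k_D/k_U = (A_D/A_U)·exp[(E_U−E_D)/(RT)].
(E_U−E_D)/(RT) = (66.5−79.0)×10³/(8.314×433) = -12500/3600 = -3.472.
k_D/k_U = (8.55×10^8/1.08×10^8)·exp(-3.472) = 7.917 × 0.03105 = 0.246.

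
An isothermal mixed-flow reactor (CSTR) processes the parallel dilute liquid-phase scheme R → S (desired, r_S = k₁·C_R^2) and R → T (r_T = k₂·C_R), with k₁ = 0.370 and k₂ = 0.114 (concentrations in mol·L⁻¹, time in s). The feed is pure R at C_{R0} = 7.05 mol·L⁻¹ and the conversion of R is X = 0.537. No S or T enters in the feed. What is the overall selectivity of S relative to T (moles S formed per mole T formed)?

10.6

Exit C_R = C_{R0}(1−X) = 7.05×0.463 = 3.264 mol·L⁻¹.
Rates in a CSTR are evaluated at the outlet concentration: r_S = 0.370×3.264^2 = 3.942, r_T = 0.114×3.264 = 0.3721.
Overall selectivity = C_S/C_T = r_Sτ/(r_Tτ) = r_S/r_T = 10.6.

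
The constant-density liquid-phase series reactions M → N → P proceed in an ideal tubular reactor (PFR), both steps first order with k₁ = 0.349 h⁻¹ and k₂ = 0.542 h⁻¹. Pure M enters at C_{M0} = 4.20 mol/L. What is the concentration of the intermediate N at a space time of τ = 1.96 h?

1.21 mol/L

The intermediate concentration in a first-order A→B→C sequence is C_N = k₁C_{M0}(e^(−k₁τ) − e^(−k₂τ))/(k₂−k₁).
e^(−k₁τ) = e^(−0.349×1.96) = e^(−0.6840) = 0.5046; e^(−k₂τ) = e^(−1.062) = 0.3457.
C_N = 0.349×4.20/(0.542−0.349) × (0.5046−0.3457) = 7.595×0.1589 = 1.207 mol/L.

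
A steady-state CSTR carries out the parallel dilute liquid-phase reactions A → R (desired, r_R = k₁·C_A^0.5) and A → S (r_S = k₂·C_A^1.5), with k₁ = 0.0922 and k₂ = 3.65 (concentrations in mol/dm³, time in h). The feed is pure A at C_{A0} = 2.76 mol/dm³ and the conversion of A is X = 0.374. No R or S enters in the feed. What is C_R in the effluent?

0.0149 mol/dm³

Exit C_A = C_{A0}(1−X) = 2.76×0.626 = 1.728 mol/dm³.
Rates in a CSTR are evaluated at the outlet concentration: r_R = 0.0922×1.728^0.5 = 0.1212, r_S = 3.65×1.728^1.5 = 8.289.
Fraction of consumed A going to R: r_R/(r_R+r_S) = 0.01441.
C_R = 0.01441·C_{A0}·X = 0.01441×2.76×0.374 = 0.0149 mol/dm³.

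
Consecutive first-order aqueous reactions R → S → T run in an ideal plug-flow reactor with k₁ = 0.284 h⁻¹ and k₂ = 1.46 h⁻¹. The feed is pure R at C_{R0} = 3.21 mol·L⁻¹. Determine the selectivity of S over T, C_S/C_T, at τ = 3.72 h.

0.146

For first-order series with pure R initially, C_S(τ) = k₁C_{R0}/(k₂−k₁)·(e^(−k₁τ) − e^(−k₂τ)).
e^(−k₁τ) = e^(−0.284×3.72) = e^(−1.056) = 0.3477; e^(−k₂τ) = e^(−5.431) = 0.004378.
C_S = 0.284×3.21/(1.46−0.284) × (0.3477−0.004378) = 0.7752×0.3433 = 0.2661 mol·L⁻¹.
C_R = C_{R0}e^(−k₁τ) = 1.116 mol·L⁻¹, so C_T = C_{R0}−C_R−C_S = 1.828 mol·L⁻¹; C_S/C_T = 0.146.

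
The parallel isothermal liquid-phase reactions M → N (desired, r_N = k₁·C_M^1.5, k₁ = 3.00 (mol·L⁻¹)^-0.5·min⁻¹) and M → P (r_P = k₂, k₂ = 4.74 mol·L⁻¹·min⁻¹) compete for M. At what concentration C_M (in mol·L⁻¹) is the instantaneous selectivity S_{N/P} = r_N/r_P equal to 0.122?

S_{N/P} = (k₁/k₂)·C_M^1.5 ⇒ C_M = (S·k₂/k₁)^(1/1.5).
= (0.122×4.74/3.00)^(0.6667) = (0.1928)^(0.6667) = 0.334 mol·L⁻¹.

0.334 mol·L⁻¹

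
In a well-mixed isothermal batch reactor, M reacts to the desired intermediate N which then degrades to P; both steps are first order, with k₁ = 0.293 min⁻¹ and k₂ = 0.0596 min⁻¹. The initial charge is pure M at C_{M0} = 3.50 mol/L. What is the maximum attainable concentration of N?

2.33 mol/L

At the optimum, C_{N,max}/C_{M0} = (k₁/k₂)^[k₂/(k₂−k₁)].
= (0.293/0.0596)^(0.0596/(0.0596−0.293)) = (4.916)^(-0.2554) = 0.6659.
C_{N,max} = 0.6659×3.50 = 2.33 mol/L.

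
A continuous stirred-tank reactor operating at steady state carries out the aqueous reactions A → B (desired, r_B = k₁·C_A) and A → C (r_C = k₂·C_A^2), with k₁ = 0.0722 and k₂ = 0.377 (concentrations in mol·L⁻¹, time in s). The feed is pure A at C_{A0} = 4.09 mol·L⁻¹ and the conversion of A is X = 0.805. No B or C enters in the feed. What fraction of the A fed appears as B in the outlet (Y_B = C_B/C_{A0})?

Exit C_A = C_{A0}(1−X) = 4.09×0.195 = 0.7975 mol·L⁻¹.
In a CSTR the entire volume is at exit conditions, so r_B = 0.0722×0.7975 = 0.05758 and r_C = 0.377×0.7975^2 = 0.2398.
Fraction of consumed A going to B: r_B/(r_B+r_C) = 0.1936.
C_B = 0.1936·C_{A0}·X = 0.1936×4.09×0.805 = 0.638 mol·L⁻¹; Y_B = C_B/C_{A0} = 0.156.

0.156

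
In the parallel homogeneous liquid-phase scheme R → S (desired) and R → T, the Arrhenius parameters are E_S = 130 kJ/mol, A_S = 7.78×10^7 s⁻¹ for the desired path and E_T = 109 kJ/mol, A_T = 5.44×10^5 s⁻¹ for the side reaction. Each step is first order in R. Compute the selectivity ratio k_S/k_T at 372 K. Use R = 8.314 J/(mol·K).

With equal orders, S_{S/T} = k_S/k_T = (A_S/A_T)·exp[(E_T−E_S)/(RT)].
(E_T−E_S)/(RT) = (109−130)×10³/(8.314×372) = -21000/3093 = -6.790.
k_S/k_T = (7.78×10^7/5.44×10^5)·exp(-6.790) = 143.0 × 0.001125 = 0.161.
Since E_S > E_T, raising the temperature improves selectivity toward S.

0.161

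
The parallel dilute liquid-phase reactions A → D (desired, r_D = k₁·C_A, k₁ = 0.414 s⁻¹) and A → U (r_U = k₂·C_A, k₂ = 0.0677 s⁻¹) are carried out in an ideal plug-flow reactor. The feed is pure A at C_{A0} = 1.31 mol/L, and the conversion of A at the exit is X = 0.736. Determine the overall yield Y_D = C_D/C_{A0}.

C_A = C_{A0}(1−X) = 0.3458 mol/L.
Both paths are first order in A, so the instantaneous fraction to D is constant: dC_D/d(−C_A) = k₁/(k₁+k₂) = 0.8595.
C_D = 0.8595·(C_{A0}−C_A) = 0.8595×0.9642 = 0.829 mol/L.
Y_D = C_D/C_{A0} = 0.8287/1.31 = 0.633.

0.633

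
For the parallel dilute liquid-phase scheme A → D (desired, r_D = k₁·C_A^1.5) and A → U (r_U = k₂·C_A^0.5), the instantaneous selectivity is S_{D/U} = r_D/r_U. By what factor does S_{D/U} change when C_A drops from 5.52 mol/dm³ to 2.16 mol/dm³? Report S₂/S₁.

0.391

S_{D/U} = (k₁/k₂)·C_A, so S₂/S₁ = (C_{A,2}/C_{A,1}).
= 2.16/5.52 = 0.391.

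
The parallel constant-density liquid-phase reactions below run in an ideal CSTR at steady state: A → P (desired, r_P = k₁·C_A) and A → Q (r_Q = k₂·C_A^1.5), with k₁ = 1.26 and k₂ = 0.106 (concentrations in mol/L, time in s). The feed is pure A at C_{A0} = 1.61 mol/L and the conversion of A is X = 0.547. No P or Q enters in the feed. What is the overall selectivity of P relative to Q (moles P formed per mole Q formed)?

Exit C_A = C_{A0}(1−X) = 1.61×0.453 = 0.7293 mol/L.
Rates in a CSTR are evaluated at the outlet concentration: r_P = 1.26×0.7293 = 0.9190, r_Q = 0.106×0.7293^1.5 = 0.06602.
Overall selectivity = C_P/C_Q = r_Pτ/(r_Qτ) = r_P/r_Q = 13.9.

13.9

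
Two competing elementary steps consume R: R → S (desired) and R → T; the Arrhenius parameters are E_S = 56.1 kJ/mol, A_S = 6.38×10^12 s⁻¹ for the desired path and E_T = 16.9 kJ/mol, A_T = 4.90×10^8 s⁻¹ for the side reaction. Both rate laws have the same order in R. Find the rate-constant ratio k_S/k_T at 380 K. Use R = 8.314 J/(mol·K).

k_S/k_T = (A_S/A_T)·exp[−(E_S−E_T)/(RT)] = (A_S/A_T)·exp[(E_T−E_S)/(RT)].
(E_T−E_S)/(RT) = (16.9−56.1)×10³/(8.314×380) = -39200/3159 = -12.41.
k_S/k_T = (6.38×10^12/4.90×10^8)·exp(-12.41) = 13020 × 4.087×10^-6 = 0.0532.

0.0532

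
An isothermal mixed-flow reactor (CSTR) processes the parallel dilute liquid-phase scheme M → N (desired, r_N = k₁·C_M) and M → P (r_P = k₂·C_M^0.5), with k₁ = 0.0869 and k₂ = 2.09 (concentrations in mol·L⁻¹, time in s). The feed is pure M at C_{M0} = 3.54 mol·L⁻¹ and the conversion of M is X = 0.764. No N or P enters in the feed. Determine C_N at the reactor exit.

0.0990 mol·L⁻¹

Exit C_M = C_{M0}(1−X) = 3.54×0.236 = 0.8354 mol·L⁻¹.
A CSTR operates uniformly at the exit composition, giving r_N = 0.07260 and r_P = 1.910 (each k·C_M^n at C_M = 0.8354).
Fraction of consumed M going to N: r_N/(r_N+r_P) = 0.03661.
C_N = 0.03661·C_{M0}·X = 0.03661×3.54×0.764 = 0.0990 mol·L⁻¹.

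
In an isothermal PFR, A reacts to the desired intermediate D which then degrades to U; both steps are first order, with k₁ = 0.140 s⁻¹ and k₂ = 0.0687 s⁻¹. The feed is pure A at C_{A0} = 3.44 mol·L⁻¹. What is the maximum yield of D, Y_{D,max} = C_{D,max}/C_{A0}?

At the optimum, C_{D,max}/C_{A0} = (k₁/k₂)^[k₂/(k₂−k₁)].
= (0.140/0.0687)^(0.0687/(0.0687−0.140)) = (2.038)^(-0.9635) = 0.5036.

0.504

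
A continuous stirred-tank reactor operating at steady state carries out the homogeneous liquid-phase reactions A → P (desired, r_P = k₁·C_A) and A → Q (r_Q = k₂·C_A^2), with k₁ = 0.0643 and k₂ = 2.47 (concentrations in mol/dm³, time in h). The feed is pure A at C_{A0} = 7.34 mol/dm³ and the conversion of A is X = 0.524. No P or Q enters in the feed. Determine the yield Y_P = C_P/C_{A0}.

Exit C_A = C_{A0}(1−X) = 7.34×0.476 = 3.494 mol/dm³.
A CSTR operates uniformly at the exit composition, giving r_P = 0.2247 and r_Q = 30.15 (each k·C_A^n at C_A = 3.494).
Fraction of consumed A going to P: r_P/(r_P+r_Q) = 0.007396.
C_P = 0.007396·C_{A0}·X = 0.007396×7.34×0.524 = 0.0284 mol/dm³; Y_P = C_P/C_{A0} = 0.00388.

0.00388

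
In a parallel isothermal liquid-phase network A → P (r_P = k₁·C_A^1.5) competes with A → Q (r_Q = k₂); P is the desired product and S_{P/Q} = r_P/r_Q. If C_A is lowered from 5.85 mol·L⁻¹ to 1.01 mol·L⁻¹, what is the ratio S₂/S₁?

S_{P/Q} = (k₁/k₂)·C_A^1.5, so S₂/S₁ = (C_{A,2}/C_{A,1})^1.5.
= (1.01/5.85)^1.5 = (0.1726)^1.5 = 0.0717.
Selectivity toward P falls as C_A falls — high-concentration operation is favoured.

0.0717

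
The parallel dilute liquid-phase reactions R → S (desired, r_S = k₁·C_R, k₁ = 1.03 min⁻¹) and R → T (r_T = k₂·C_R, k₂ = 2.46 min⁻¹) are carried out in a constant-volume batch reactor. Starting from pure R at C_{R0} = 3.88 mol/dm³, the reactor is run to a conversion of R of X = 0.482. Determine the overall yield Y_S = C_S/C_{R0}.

C_R = C_{R0}(1−X) = 2.010 mol/dm³.
Both paths are first order in R, so the instantaneous fraction to S is constant: dC_S/d(−C_R) = k₁/(k₁+k₂) = 0.2951.
C_S = 0.2951·(C_{R0}−C_R) = 0.2951×1.870 = 0.552 mol/dm³.
Y_S = C_S/C_{R0} = 0.5519/3.88 = 0.142.

0.142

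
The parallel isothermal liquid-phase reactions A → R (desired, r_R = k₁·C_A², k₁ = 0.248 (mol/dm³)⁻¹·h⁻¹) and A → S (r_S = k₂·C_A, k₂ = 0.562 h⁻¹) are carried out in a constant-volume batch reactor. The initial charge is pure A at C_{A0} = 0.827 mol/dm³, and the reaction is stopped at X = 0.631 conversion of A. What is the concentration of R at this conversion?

C_A = C_{A0}(1−X) = 0.3052 mol/dm³.
Along a PFR/batch, dC_S/dC_A = −r_S/(r_R+r_S) = −k₂/(k₂+k₁·C_A).
Integrating from C_{A0} to C_A: C_S = (0.562/0.248)·ln[(0.562+0.248·0.827)/(0.562+0.248·0.305)] = 2.266·ln(0.7671/0.6377) = 0.4187 mol/dm³.
Then C_R = (C_{A0}−C_A) − C_S = 0.5218 − 0.4187 = 0.1031 mol/dm³.

0.103 mol/dm³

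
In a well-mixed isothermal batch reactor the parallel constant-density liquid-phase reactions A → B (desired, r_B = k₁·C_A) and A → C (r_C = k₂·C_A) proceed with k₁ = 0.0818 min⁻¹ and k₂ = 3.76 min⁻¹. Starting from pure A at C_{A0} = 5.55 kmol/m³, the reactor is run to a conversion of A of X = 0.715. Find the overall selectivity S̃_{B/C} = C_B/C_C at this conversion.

0.0218

C_A = C_{A0}(1−X) = 1.582 kmol/m³.
Both paths are first order in A, so the instantaneous fraction to B is constant: dC_B/d(−C_A) = k₁/(k₁+k₂) = 0.02129.
C_B = 0.02129·(C_{A0}−C_A) = 0.02129×3.968 = 0.0845 kmol/m³.
C_C = (C_{A0}−C_A)−C_B = 3.884 kmol/m³; S̃_{B/C} = 0.08449/3.884 = 0.0218.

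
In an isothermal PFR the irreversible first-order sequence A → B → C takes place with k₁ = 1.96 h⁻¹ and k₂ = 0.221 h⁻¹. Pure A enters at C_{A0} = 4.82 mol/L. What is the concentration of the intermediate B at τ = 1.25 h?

3.65 mol/L

Solving the coupled first-order balances gives C_B(τ) = [k₁/(k₂−k₁)]·C_{A0}·(e^(−k₁τ) − e^(−k₂τ)).
e^(−k₁τ) = e^(−1.96×1.25) = e^(−2.450) = 0.08629; e^(−k₂τ) = e^(−0.2762) = 0.7586.
C_B = 1.96×4.82/(0.221−1.96) × (0.08629−0.7586) = (-5.433)×(-0.6723) = 3.652 mol/L.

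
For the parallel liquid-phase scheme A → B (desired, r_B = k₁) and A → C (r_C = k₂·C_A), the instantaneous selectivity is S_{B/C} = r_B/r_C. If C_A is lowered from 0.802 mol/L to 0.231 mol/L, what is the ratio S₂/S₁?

S_{B/C} = (k₁/k₂)·C_A⁻¹, so S₂/S₁ = (C_{A,2}/C_{A,1})⁻¹.
= 0.802/0.231 = 3.47.
Selectivity toward B rises as C_A falls — low-concentration operation is favoured.

3.47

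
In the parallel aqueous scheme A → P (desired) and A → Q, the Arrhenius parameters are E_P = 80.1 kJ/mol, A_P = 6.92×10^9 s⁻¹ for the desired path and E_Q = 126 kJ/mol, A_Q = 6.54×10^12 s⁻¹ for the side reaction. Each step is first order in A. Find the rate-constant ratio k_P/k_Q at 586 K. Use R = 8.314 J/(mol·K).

13.1

With equal orders, S_{P/Q} = k_P/k_Q = (A_P/A_Q)·exp[(E_Q−E_P)/(RT)].
(E_Q−E_P)/(RT) = (126−80.1)×10³/(8.314×586) = 45900/4872 = 9.421.
k_P/k_Q = (6.92×10^9/6.54×10^12)·exp(9.421) = 0.001058 × 12347 = 13.1.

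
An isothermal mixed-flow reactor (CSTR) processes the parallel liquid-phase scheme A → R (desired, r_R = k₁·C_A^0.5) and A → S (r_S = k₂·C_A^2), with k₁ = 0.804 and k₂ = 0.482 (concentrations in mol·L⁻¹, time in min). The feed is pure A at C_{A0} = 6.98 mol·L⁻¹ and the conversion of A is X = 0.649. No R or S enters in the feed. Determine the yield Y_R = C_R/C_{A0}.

0.197

Exit C_A = C_{A0}(1−X) = 6.98×0.351 = 2.450 mol·L⁻¹.
A CSTR operates uniformly at the exit composition, giving r_R = 1.258 and r_S = 2.893 (each k·C_A^n at C_A = 2.450).
Fraction of consumed A going to R: r_R/(r_R+r_S) = 0.3031.
C_R = 0.3031·C_{A0}·X = 0.3031×6.98×0.649 = 1.37 mol·L⁻¹; Y_R = C_R/C_{A0} = 0.197.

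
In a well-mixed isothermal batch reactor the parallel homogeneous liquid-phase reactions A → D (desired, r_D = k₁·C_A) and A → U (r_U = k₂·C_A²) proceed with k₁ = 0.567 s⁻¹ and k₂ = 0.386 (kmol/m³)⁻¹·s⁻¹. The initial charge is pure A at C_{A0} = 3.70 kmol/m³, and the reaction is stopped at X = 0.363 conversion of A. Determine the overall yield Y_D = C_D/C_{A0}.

0.119

C_A = C_{A0}(1−X) = 2.357 kmol/m³.
Along a PFR/batch, dC_D/dC_A = −r_D/(r_D+r_U) = −k₁/(k₁+k₂·C_A).
Integrating from C_{A0} to C_A: C_D = (0.567/0.386)·ln[(0.567+0.386·3.70)/(0.567+0.386·2.36)] = 1.469·ln(1.995/1.477) = 0.4420 kmol/m³.
Y_D = C_D/C_{A0} = 0.4420/3.70 = 0.119.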